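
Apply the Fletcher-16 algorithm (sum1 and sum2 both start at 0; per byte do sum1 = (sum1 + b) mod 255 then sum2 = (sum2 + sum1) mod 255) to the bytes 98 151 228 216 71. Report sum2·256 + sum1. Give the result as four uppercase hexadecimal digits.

F1FE

Running sums (mod 255):
  after byte 0 (98): sum1=98, sum2=98
  after byte 1 (151): sum1=249, sum2=92
  after byte 2 (228): sum1=222, sum2=59
  after byte 3 (216): sum1=183, sum2=242
  after byte 4 (71): sum1=254, sum2=241
Checksum = sum2·256 + sum1 = 241·256 + 254 = 61950 = 0xF1FE.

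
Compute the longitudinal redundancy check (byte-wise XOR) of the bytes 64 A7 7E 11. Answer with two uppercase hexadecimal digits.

XOR the bytes together:
  start with 0x64
  0x64 ⊕ 0xA7 = 0xC3
  0xC3 ⊕ 0x7E = 0xBD
  0xBD ⊕ 0x11 = 0xAC

AC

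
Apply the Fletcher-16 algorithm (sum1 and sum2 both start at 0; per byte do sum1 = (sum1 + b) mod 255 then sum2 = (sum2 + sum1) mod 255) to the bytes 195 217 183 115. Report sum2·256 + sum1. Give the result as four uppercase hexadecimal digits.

7FC8

Running sums (mod 255):
  after byte 0 (195): sum1=195, sum2=195
  after byte 1 (217): sum1=157, sum2=97
  after byte 2 (183): sum1=85, sum2=182
  after byte 3 (115): sum1=200, sum2=127
Checksum = sum2·256 + sum1 = 127·256 + 200 = 32712 = 0x7FC8.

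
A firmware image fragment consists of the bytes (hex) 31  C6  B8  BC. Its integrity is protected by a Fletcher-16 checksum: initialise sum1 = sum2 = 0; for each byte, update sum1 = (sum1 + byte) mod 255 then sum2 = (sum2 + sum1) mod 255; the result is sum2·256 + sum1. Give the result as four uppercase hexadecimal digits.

Running sums (mod 255):
  after byte 0 (31): sum1=49, sum2=49
  after byte 1 (C6): sum1=247, sum2=41
  after byte 2 (B8): sum1=176, sum2=217
  after byte 3 (BC): sum1=109, sum2=71
Checksum = sum2·256 + sum1 = 71·256 + 109 = 18285 = 0x476D.

476D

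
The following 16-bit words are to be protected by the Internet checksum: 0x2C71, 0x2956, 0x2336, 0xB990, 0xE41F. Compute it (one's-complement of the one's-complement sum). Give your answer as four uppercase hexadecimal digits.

One's-complement addition (fold any carry out of bit 15 back into bit 0):
  0x2C71 + 0x2956 = 0x055C7
  0x55C7 + 0x2336 = 0x078FD
  0x78FD + 0xB990 = 0x1328D → wrap carry → 0x328E
  0x328E + 0xE41F = 0x116AD → wrap carry → 0x16AE
One's-complement sum = 0x16AE.
Checksum = ~0x16AE & 0xFFFF = 0xE951.

E951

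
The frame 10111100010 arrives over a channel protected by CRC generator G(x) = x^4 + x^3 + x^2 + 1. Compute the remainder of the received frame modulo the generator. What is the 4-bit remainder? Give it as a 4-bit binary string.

Modulo-2 division of 10111100010 by 11101:
  pos 0: 10111 XOR 11101 = 01010
  pos 1: 10101 XOR 11101 = 01000
  pos 2: 10000 XOR 11101 = 01101
  pos 3: 11010 XOR 11101 = 00111
  pos 5: 11101 XOR 11101 = 00000
Remainder = 0000 (zero — the frame passes the CRC check).

0000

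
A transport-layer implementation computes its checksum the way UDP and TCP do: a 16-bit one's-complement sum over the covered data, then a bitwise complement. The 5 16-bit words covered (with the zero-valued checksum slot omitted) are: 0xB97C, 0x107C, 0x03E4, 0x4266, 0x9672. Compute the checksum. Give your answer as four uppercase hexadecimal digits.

One's-complement addition (fold any carry out of bit 15 back into bit 0):
  0xB97C + 0x107C = 0x0C9F8
  0xC9F8 + 0x03E4 = 0x0CDDC
  0xCDDC + 0x4266 = 0x11042 → wrap carry → 0x1043
  0x1043 + 0x9672 = 0x0A6B5
One's-complement sum = 0xA6B5.
Checksum = ~0xA6B5 & 0xFFFF = 0x594A.

594A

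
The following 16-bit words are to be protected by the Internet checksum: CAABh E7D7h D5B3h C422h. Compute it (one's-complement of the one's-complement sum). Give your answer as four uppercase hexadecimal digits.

One's-complement addition (fold any carry out of bit 15 back into bit 0):
  0xCAAB + 0xE7D7 = 0x1B282 → wrap carry → 0xB283
  0xB283 + 0xD5B3 = 0x18836 → wrap carry → 0x8837
  0x8837 + 0xC422 = 0x14C59 → wrap carry → 0x4C5A
One's-complement sum = 0x4C5A.
Checksum = ~0x4C5A & 0xFFFF = 0xB3A5.

B3A5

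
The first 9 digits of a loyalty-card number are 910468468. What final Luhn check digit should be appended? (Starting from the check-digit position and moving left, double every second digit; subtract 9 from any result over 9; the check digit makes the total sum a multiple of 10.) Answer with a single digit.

4

Partial digits right→left: 8 6 4 8 6 4 0 1 9
Double every second digit counting from the check-digit position (so the 1st, 3rd, 5th, ... of the partial from the right).
  doubled (with −9 where >9): 7 8 3 0 9 → sum 27
  kept as-is: 6 8 4 1 → sum 19
Total = 27 + 19 = 46.
Check digit = (10 − (46 mod 10)) mod 10 = 4.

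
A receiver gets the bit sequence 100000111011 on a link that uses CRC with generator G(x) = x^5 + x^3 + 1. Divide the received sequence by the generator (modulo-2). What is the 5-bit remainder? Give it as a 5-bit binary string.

Modulo-2 division of 100000111011 by 101001:
  pos 0: 100000 XOR 101001 = 001001
  pos 2: 100111 XOR 101001 = 001110
  pos 4: 111010 XOR 101001 = 010011
  pos 5: 100111 XOR 101001 = 001110
Remainder = 11101 (nonzero — an error is detected).

11101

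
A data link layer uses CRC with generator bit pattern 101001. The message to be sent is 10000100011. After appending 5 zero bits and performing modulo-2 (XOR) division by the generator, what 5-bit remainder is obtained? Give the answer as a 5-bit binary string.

01110

Append 5 zeros: 1000010001100000. Divide by 101001 (XOR where the leading bit is 1):
  pos 0: 100001 XOR 101001 = 001000
  pos 2: 100000 XOR 101001 = 001001
  pos 4: 100101 XOR 101001 = 001100
  pos 6: 110010 XOR 101001 = 011011
  pos 7: 110110 XOR 101001 = 011111
  pos 8: 111110 XOR 101001 = 010111
  pos 9: 101110 XOR 101001 = 000111
Remainder (last 5 bits) = 01110. This is the CRC / FCS.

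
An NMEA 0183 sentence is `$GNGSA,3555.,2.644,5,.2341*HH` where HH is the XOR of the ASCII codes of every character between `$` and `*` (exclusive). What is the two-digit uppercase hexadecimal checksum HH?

41

XOR the ASCII codes of the payload characters:
  'G' = 0x47 → acc = 0x47
  'N' = 0x4E → acc = 0x09
  'G' = 0x47 → acc = 0x4E
  'S' = 0x53 → acc = 0x1D
  'A' = 0x41 → acc = 0x5C
  ',' = 0x2C → acc = 0x70
  '3' = 0x33 → acc = 0x43
  '5' = 0x35 → acc = 0x76
  '5' = 0x35 → acc = 0x43
  '5' = 0x35 → acc = 0x76
  '.' = 0x2E → acc = 0x58
  ',' = 0x2C → acc = 0x74
  '2' = 0x32 → acc = 0x46
  '.' = 0x2E → acc = 0x68
  '6' = 0x36 → acc = 0x5E
  '4' = 0x34 → acc = 0x6A
  '4' = 0x34 → acc = 0x5E
  ',' = 0x2C → acc = 0x72
  '5' = 0x35 → acc = 0x47
  ',' = 0x2C → acc = 0x6B
  '.' = 0x2E → acc = 0x45
  '2' = 0x32 → acc = 0x77
  '3' = 0x33 → acc = 0x44
  '4' = 0x34 → acc = 0x70
  '1' = 0x31 → acc = 0x41
Checksum = 0x41.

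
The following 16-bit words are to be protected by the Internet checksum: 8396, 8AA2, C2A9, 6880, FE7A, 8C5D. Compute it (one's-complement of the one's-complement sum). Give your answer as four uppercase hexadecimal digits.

One's-complement addition (fold any carry out of bit 15 back into bit 0):
  0x8396 + 0x8AA2 = 0x10E38 → wrap carry → 0x0E39
  0x0E39 + 0xC2A9 = 0x0D0E2
  0xD0E2 + 0x6880 = 0x13962 → wrap carry → 0x3963
  0x3963 + 0xFE7A = 0x137DD → wrap carry → 0x37DE
  0x37DE + 0x8C5D = 0x0C43B
One's-complement sum = 0xC43B.
Checksum = ~0xC43B & 0xFFFF = 0x3BC4.

3BC4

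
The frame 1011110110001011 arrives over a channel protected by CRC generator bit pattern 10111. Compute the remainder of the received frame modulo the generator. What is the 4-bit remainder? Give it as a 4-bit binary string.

0000

Modulo-2 division of 1011110110001011 by 10111:
  pos 0: 10111 XOR 10111 = 00000
  pos 5: 10110 XOR 10111 = 00001
  pos 9: 10010 XOR 10111 = 00101
  pos 11: 10111 XOR 10111 = 00000
Remainder = 0000 (zero — the frame passes the CRC check).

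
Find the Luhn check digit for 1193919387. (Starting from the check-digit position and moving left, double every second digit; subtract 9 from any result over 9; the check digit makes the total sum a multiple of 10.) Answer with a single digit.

Partial digits right→left: 7 8 3 9 1 9 3 9 1 1
Double every second digit counting from the check-digit position (so the 1st, 3rd, 5th, ... of the partial from the right).
  doubled (with −9 where >9): 5 6 2 6 2 → sum 21
  kept as-is: 8 9 9 9 1 → sum 36
Total = 21 + 36 = 57.
Check digit = (10 − (57 mod 10)) mod 10 = 3.

3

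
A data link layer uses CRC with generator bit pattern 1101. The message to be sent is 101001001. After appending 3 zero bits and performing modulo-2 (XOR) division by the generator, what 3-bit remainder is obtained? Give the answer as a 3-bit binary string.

000

Append 3 zeros: 101001001000. Divide by 1101 (XOR where the leading bit is 1):
  pos 0: 1010 XOR 1101 = 0111
  pos 1: 1110 XOR 1101 = 0011
  pos 3: 1110 XOR 1101 = 0011
  pos 5: 1101 XOR 1101 = 0000
Remainder (last 3 bits) = 000. This is the CRC / FCS.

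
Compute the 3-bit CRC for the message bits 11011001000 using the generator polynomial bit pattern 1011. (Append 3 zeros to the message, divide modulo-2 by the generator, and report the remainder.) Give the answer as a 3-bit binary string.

000

Append 3 zeros: 11011001000000. Divide by 1011 (XOR where the leading bit is 1):
  pos 0: 1101 XOR 1011 = 0110
  pos 1: 1101 XOR 1011 = 0110
  pos 2: 1100 XOR 1011 = 0111
  pos 3: 1110 XOR 1011 = 0101
  pos 4: 1011 XOR 1011 = 0000
Remainder (last 3 bits) = 000. This is the CRC / FCS.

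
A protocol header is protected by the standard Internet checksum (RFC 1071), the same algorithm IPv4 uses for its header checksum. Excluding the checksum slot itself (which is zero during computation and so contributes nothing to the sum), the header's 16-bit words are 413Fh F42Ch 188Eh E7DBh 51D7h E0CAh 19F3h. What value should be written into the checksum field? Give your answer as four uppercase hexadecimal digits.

One's-complement addition (fold any carry out of bit 15 back into bit 0):
  0x413F + 0xF42C = 0x1356B → wrap carry → 0x356C
  0x356C + 0x188E = 0x04DFA
  0x4DFA + 0xE7DB = 0x135D5 → wrap carry → 0x35D6
  0x35D6 + 0x51D7 = 0x087AD
  0x87AD + 0xE0CA = 0x16877 → wrap carry → 0x6878
  0x6878 + 0x19F3 = 0x0826B
One's-complement sum = 0x826B.
Checksum = ~0x826B & 0xFFFF = 0x7D94.

7D94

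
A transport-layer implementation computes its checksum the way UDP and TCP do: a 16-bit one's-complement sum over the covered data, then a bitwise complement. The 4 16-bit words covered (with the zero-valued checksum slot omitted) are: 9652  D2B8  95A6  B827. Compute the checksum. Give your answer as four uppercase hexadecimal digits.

4926

One's-complement addition (fold any carry out of bit 15 back into bit 0):
  0x9652 + 0xD2B8 = 0x1690A → wrap carry → 0x690B
  0x690B + 0x95A6 = 0x0FEB1
  0xFEB1 + 0xB827 = 0x1B6D8 → wrap carry → 0xB6D9
One's-complement sum = 0xB6D9.
Checksum = ~0xB6D9 & 0xFFFF = 0x4926.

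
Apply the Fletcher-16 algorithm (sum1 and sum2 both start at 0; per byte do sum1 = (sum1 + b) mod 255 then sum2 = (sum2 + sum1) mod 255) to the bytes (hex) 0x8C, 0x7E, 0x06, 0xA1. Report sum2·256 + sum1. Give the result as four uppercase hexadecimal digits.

5BB2

Running sums (mod 255):
  after byte 0 (0x8C): sum1=140, sum2=140
  after byte 1 (0x7E): sum1=11, sum2=151
  after byte 2 (0x06): sum1=17, sum2=168
  after byte 3 (0xA1): sum1=178, sum2=91
Checksum = sum2·256 + sum1 = 91·256 + 178 = 23474 = 0x5BB2.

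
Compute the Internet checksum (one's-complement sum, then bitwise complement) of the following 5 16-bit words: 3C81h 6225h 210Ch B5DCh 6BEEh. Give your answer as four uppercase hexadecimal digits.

One's-complement addition (fold any carry out of bit 15 back into bit 0):
  0x3C81 + 0x6225 = 0x09EA6
  0x9EA6 + 0x210C = 0x0BFB2
  0xBFB2 + 0xB5DC = 0x1758E → wrap carry → 0x758F
  0x758F + 0x6BEE = 0x0E17D
One's-complement sum = 0xE17D.
Checksum = ~0xE17D & 0xFFFF = 0x1E82.

1E82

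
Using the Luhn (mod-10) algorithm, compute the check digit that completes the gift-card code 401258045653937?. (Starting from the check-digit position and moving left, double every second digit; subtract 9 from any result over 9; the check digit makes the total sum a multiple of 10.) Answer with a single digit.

Partial digits right→left: 7 3 9 3 5 6 5 4 0 8 5 2 1 0 4
Double every second digit counting from the check-digit position (so the 1st, 3rd, 5th, ... of the partial from the right).
  doubled (with −9 where >9): 5 9 1 1 0 1 2 8 → sum 27
  kept as-is: 3 3 6 4 8 2 0 → sum 26
Total = 27 + 26 = 53.
Check digit = (10 − (53 mod 10)) mod 10 = 7.

7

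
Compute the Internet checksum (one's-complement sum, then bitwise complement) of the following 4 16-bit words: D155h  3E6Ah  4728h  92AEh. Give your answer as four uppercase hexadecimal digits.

One's-complement addition (fold any carry out of bit 15 back into bit 0):
  0xD155 + 0x3E6A = 0x10FBF → wrap carry → 0x0FC0
  0x0FC0 + 0x4728 = 0x056E8
  0x56E8 + 0x92AE = 0x0E996
One's-complement sum = 0xE996.
Checksum = ~0xE996 & 0xFFFF = 0x1669.

1669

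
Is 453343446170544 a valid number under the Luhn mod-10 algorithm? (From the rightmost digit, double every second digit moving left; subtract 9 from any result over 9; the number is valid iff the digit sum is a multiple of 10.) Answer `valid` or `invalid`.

invalid

From the right, keep odd positions and double even positions (subtract 9 from any doubled value over 9):
  doubled (positions 2,4,...): 8 0 2 8 6 6 1 → sum 31
  kept (positions 1,3,...): 4 5 7 6 4 4 3 4 → sum 37
Total = 68.
68 mod 10 = 8, so the number is invalid.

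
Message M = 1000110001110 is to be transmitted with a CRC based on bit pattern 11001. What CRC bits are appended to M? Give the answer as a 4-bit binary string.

Append 4 zeros: 10001100011100000. Divide by 11001 (XOR where the leading bit is 1):
  pos 0: 10001 XOR 11001 = 01000
  pos 1: 10001 XOR 11001 = 01000
  pos 2: 10000 XOR 11001 = 01001
  pos 3: 10010 XOR 11001 = 01011
  pos 4: 10110 XOR 11001 = 01111
  pos 5: 11111 XOR 11001 = 00110
  pos 7: 11011 XOR 11001 = 00010
  pos 10: 10000 XOR 11001 = 01001
  pos 11: 10010 XOR 11001 = 01011
  pos 12: 10110 XOR 11001 = 01111
Remainder (last 4 bits) = 1111. This is the CRC / FCS.

1111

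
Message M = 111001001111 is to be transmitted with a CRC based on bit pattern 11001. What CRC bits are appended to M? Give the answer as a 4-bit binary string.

Append 4 zeros: 1110010011110000. Divide by 11001 (XOR where the leading bit is 1):
  pos 0: 11100 XOR 11001 = 00101
  pos 2: 10110 XOR 11001 = 01111
  pos 3: 11110 XOR 11001 = 00111
  pos 5: 11111 XOR 11001 = 00110
  pos 7: 11011 XOR 11001 = 00010
  pos 10: 10000 XOR 11001 = 01001
  pos 11: 10010 XOR 11001 = 01011
Remainder (last 4 bits) = 1011. This is the CRC / FCS.

1011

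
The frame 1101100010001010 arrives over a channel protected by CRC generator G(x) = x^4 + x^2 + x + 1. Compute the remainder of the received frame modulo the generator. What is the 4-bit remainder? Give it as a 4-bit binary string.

0001

Modulo-2 division of 1101100010001010 by 10111:
  pos 0: 11011 XOR 10111 = 01100
  pos 1: 11000 XOR 10111 = 01111
  pos 2: 11110 XOR 10111 = 01001
  pos 3: 10010 XOR 10111 = 00101
  pos 5: 10110 XOR 10111 = 00001
  pos 9: 10010 XOR 10111 = 00101
  pos 11: 10110 XOR 10111 = 00001
Remainder = 0001 (nonzero — an error is detected).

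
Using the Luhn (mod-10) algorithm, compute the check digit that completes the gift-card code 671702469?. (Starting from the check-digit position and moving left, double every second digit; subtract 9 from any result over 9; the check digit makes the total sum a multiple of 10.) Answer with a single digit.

6

Partial digits right→left: 9 6 4 2 0 7 1 7 6
Double every second digit counting from the check-digit position (so the 1st, 3rd, 5th, ... of the partial from the right).
  doubled (with −9 where >9): 9 8 0 2 3 → sum 22
  kept as-is: 6 2 7 7 → sum 22
Total = 22 + 22 = 44.
Check digit = (10 − (44 mod 10)) mod 10 = 6.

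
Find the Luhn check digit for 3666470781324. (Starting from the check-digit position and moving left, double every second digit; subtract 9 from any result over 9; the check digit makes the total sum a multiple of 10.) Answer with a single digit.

Partial digits right→left: 4 2 3 1 8 7 0 7 4 6 6 6 3
Double every second digit counting from the check-digit position (so the 1st, 3rd, 5th, ... of the partial from the right).
  doubled (with −9 where >9): 8 6 7 0 8 3 6 → sum 38
  kept as-is: 2 1 7 7 6 6 → sum 29
Total = 38 + 29 = 67.
Check digit = (10 − (67 mod 10)) mod 10 = 3.

3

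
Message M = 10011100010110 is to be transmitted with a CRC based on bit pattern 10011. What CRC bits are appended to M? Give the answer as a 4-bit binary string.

0000

Append 4 zeros: 100111000101100000. Divide by 10011 (XOR where the leading bit is 1):
  pos 0: 10011 XOR 10011 = 00000
  pos 5: 10001 XOR 10011 = 00010
  pos 8: 10011 XOR 10011 = 00000
Remainder (last 4 bits) = 0000. This is the CRC / FCS.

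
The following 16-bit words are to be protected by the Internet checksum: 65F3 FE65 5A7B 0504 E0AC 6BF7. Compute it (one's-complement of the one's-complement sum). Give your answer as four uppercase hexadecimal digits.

EF82

One's-complement addition (fold any carry out of bit 15 back into bit 0):
  0x65F3 + 0xFE65 = 0x16458 → wrap carry → 0x6459
  0x6459 + 0x5A7B = 0x0BED4
  0xBED4 + 0x0504 = 0x0C3D8
  0xC3D8 + 0xE0AC = 0x1A484 → wrap carry → 0xA485
  0xA485 + 0x6BF7 = 0x1107C → wrap carry → 0x107D
One's-complement sum = 0x107D.
Checksum = ~0x107D & 0xFFFF = 0xEF82.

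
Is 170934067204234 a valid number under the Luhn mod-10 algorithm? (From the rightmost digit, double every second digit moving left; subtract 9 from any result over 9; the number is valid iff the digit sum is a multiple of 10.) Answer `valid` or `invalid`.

valid

From the right, keep odd positions and double even positions (subtract 9 from any doubled value over 9):
  doubled (positions 2,4,...): 6 8 4 3 8 9 5 → sum 43
  kept (positions 1,3,...): 4 2 0 7 0 3 0 1 → sum 17
Total = 60.
60 mod 10 = 0, so the number is valid.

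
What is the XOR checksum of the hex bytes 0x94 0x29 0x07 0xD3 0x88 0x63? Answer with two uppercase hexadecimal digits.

82

XOR the bytes together:
  start with 0x94
  0x94 ⊕ 0x29 = 0xBD
  0xBD ⊕ 0x07 = 0xBA
  0xBA ⊕ 0xD3 = 0x69
  0x69 ⊕ 0x88 = 0xE1
  0xE1 ⊕ 0x63 = 0x82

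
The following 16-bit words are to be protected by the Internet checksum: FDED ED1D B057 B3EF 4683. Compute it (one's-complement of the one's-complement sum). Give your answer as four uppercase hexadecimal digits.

6A29

One's-complement addition (fold any carry out of bit 15 back into bit 0):
  0xFDED + 0xED1D = 0x1EB0A → wrap carry → 0xEB0B
  0xEB0B + 0xB057 = 0x19B62 → wrap carry → 0x9B63
  0x9B63 + 0xB3EF = 0x14F52 → wrap carry → 0x4F53
  0x4F53 + 0x4683 = 0x095D6
One's-complement sum = 0x95D6.
Checksum = ~0x95D6 & 0xFFFF = 0x6A29.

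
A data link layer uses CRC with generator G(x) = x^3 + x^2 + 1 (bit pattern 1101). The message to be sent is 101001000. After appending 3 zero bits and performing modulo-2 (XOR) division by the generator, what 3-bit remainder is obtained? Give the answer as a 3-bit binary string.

101

Append 3 zeros: 101001000000. Divide by 1101 (XOR where the leading bit is 1):
  pos 0: 1010 XOR 1101 = 0111
  pos 1: 1110 XOR 1101 = 0011
  pos 3: 1110 XOR 1101 = 0011
  pos 5: 1100 XOR 1101 = 0001
  pos 8: 1000 XOR 1101 = 0101
Remainder (last 3 bits) = 101. This is the CRC / FCS.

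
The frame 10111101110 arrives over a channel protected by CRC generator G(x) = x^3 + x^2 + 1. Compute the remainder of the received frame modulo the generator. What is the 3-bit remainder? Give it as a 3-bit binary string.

000

Modulo-2 division of 10111101110 by 1101:
  pos 0: 1011 XOR 1101 = 0110
  pos 1: 1101 XOR 1101 = 0000
  pos 5: 1011 XOR 1101 = 0110
  pos 6: 1101 XOR 1101 = 0000
Remainder = 000 (zero — the frame passes the CRC check).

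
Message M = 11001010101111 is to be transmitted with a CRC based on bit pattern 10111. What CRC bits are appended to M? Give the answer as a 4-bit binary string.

0111

Append 4 zeros: 110010101011110000. Divide by 10111 (XOR where the leading bit is 1):
  pos 0: 11001 XOR 10111 = 01110
  pos 1: 11100 XOR 10111 = 01011
  pos 2: 10111 XOR 10111 = 00000
  pos 8: 10111 XOR 10111 = 00000
  pos 13: 10000 XOR 10111 = 00111
Remainder (last 4 bits) = 0111. This is the CRC / FCS.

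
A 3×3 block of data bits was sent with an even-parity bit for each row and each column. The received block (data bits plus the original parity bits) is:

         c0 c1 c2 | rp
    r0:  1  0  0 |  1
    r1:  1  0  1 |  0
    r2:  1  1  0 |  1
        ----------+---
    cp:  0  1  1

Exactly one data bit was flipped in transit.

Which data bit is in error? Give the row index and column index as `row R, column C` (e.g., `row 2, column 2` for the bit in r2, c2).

row 2, column 0

Recompute each row's even parity and compare to rp:
  r0: data parity 1, sent rp 1 → ok
  r1: data parity 0, sent rp 0 → ok
  r2: data parity 0, sent rp 1 → mismatch
Recompute each column's even parity and compare to cp:
  c0: data parity 1, sent cp 0 → mismatch
  c1: data parity 1, sent cp 1 → ok
  c2: data parity 1, sent cp 1 → ok
Exactly one row (r2) and one column (c0) fail → the flipped bit is at their intersection.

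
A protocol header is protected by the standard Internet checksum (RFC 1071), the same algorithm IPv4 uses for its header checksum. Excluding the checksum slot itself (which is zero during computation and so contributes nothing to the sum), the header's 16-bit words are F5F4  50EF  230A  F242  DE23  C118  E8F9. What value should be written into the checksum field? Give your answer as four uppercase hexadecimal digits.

One's-complement addition (fold any carry out of bit 15 back into bit 0):
  0xF5F4 + 0x50EF = 0x146E3 → wrap carry → 0x46E4
  0x46E4 + 0x230A = 0x069EE
  0x69EE + 0xF242 = 0x15C30 → wrap carry → 0x5C31
  0x5C31 + 0xDE23 = 0x13A54 → wrap carry → 0x3A55
  0x3A55 + 0xC118 = 0x0FB6D
  0xFB6D + 0xE8F9 = 0x1E466 → wrap carry → 0xE467
One's-complement sum = 0xE467.
Checksum = ~0xE467 & 0xFFFF = 0x1B98.

1B98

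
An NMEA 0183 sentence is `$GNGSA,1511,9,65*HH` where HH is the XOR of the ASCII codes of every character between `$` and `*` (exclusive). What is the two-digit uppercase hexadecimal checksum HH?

4E

XOR the ASCII codes of the payload characters:
  'G' = 0x47 → acc = 0x47
  'N' = 0x4E → acc = 0x09
  'G' = 0x47 → acc = 0x4E
  'S' = 0x53 → acc = 0x1D
  'A' = 0x41 → acc = 0x5C
  ',' = 0x2C → acc = 0x70
  '1' = 0x31 → acc = 0x41
  '5' = 0x35 → acc = 0x74
  '1' = 0x31 → acc = 0x45
  '1' = 0x31 → acc = 0x74
  ',' = 0x2C → acc = 0x58
  '9' = 0x39 → acc = 0x61
  ',' = 0x2C → acc = 0x4D
  '6' = 0x36 → acc = 0x7B
  '5' = 0x35 → acc = 0x4E
Checksum = 0x4E.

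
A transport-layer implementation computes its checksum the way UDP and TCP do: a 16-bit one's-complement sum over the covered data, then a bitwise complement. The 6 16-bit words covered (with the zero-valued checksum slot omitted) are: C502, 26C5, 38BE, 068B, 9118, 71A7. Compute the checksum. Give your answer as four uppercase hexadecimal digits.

One's-complement addition (fold any carry out of bit 15 back into bit 0):
  0xC502 + 0x26C5 = 0x0EBC7
  0xEBC7 + 0x38BE = 0x12485 → wrap carry → 0x2486
  0x2486 + 0x068B = 0x02B11
  0x2B11 + 0x9118 = 0x0BC29
  0xBC29 + 0x71A7 = 0x12DD0 → wrap carry → 0x2DD1
One's-complement sum = 0x2DD1.
Checksum = ~0x2DD1 & 0xFFFF = 0xD22E.

D22E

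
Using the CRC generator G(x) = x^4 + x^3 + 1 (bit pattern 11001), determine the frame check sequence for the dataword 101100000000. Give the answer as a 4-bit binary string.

Append 4 zeros: 1011000000000000. Divide by 11001 (XOR where the leading bit is 1):
  pos 0: 10110 XOR 11001 = 01111
  pos 1: 11110 XOR 11001 = 00111
  pos 3: 11100 XOR 11001 = 00101
  pos 5: 10100 XOR 11001 = 01101
  pos 6: 11010 XOR 11001 = 00011
  pos 9: 11000 XOR 11001 = 00001
Remainder (last 4 bits) = 0100. This is the CRC / FCS.

0100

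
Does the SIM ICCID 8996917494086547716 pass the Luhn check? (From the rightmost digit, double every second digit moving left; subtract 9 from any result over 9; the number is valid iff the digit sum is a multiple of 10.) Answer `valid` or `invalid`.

valid

From the right, keep odd positions and double even positions (subtract 9 from any doubled value over 9):
  doubled (positions 2,4,...): 2 5 1 7 8 8 2 3 9 → sum 45
  kept (positions 1,3,...): 6 7 4 6 0 9 7 9 9 8 → sum 65
Total = 110.
110 mod 10 = 0, so the number is valid.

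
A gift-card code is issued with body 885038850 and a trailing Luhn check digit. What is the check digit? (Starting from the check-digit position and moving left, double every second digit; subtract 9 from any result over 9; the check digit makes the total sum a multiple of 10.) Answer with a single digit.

8

Partial digits right→left: 0 5 8 8 3 0 5 8 8
Double every second digit counting from the check-digit position (so the 1st, 3rd, 5th, ... of the partial from the right).
  doubled (with −9 where >9): 0 7 6 1 7 → sum 21
  kept as-is: 5 8 0 8 → sum 21
Total = 21 + 21 = 42.
Check digit = (10 − (42 mod 10)) mod 10 = 8.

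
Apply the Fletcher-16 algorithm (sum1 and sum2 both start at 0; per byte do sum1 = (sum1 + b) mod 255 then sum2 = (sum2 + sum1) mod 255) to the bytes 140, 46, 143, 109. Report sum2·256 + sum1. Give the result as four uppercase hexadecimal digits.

Running sums (mod 255):
  after byte 0 (140): sum1=140, sum2=140
  after byte 1 (46): sum1=186, sum2=71
  after byte 2 (143): sum1=74, sum2=145
  after byte 3 (109): sum1=183, sum2=73
Checksum = sum2·256 + sum1 = 73·256 + 183 = 18871 = 0x49B7.

49B7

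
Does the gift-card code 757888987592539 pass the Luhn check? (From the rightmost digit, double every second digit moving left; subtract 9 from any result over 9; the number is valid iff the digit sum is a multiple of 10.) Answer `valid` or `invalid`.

From the right, keep odd positions and double even positions (subtract 9 from any doubled value over 9):
  doubled (positions 2,4,...): 6 4 1 7 7 7 1 → sum 33
  kept (positions 1,3,...): 9 5 9 7 9 8 7 7 → sum 61
Total = 94.
94 mod 10 = 4, so the number is invalid.

invalid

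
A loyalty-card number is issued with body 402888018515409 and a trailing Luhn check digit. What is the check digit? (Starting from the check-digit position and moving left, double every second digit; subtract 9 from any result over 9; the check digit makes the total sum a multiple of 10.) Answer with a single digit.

Partial digits right→left: 9 0 4 5 1 5 8 1 0 8 8 8 2 0 4
Double every second digit counting from the check-digit position (so the 1st, 3rd, 5th, ... of the partial from the right).
  doubled (with −9 where >9): 9 8 2 7 0 7 4 8 → sum 45
  kept as-is: 0 5 5 1 8 8 0 → sum 27
Total = 45 + 27 = 72.
Check digit = (10 − (72 mod 10)) mod 10 = 8.

8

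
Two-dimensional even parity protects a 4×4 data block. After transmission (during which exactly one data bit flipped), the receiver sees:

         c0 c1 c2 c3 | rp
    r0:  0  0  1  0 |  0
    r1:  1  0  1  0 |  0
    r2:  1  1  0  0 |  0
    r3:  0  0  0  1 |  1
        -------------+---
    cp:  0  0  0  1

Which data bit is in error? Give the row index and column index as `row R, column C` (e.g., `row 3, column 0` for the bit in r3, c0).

Recompute each row's even parity and compare to rp:
  r0: data parity 1, sent rp 0 → mismatch
  r1: data parity 0, sent rp 0 → ok
  r2: data parity 0, sent rp 0 → ok
  r3: data parity 1, sent rp 1 → ok
Recompute each column's even parity and compare to cp:
  c0: data parity 0, sent cp 0 → ok
  c1: data parity 1, sent cp 0 → mismatch
  c2: data parity 0, sent cp 0 → ok
  c3: data parity 1, sent cp 1 → ok
Exactly one row (r0) and one column (c1) fail → the flipped bit is at their intersection.

row 0, column 1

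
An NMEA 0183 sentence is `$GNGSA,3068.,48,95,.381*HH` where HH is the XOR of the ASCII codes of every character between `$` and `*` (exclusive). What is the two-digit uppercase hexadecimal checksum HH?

6B

XOR the ASCII codes of the payload characters:
  'G' = 0x47 → acc = 0x47
  'N' = 0x4E → acc = 0x09
  'G' = 0x47 → acc = 0x4E
  'S' = 0x53 → acc = 0x1D
  'A' = 0x41 → acc = 0x5C
  ',' = 0x2C → acc = 0x70
  '3' = 0x33 → acc = 0x43
  '0' = 0x30 → acc = 0x73
  '6' = 0x36 → acc = 0x45
  '8' = 0x38 → acc = 0x7D
  '.' = 0x2E → acc = 0x53
  ',' = 0x2C → acc = 0x7F
  '4' = 0x34 → acc = 0x4B
  '8' = 0x38 → acc = 0x73
  ',' = 0x2C → acc = 0x5F
  '9' = 0x39 → acc = 0x66
  '5' = 0x35 → acc = 0x53
  ',' = 0x2C → acc = 0x7F
  '.' = 0x2E → acc = 0x51
  '3' = 0x33 → acc = 0x62
  '8' = 0x38 → acc = 0x5A
  '1' = 0x31 → acc = 0x6B
Checksum = 0x6B.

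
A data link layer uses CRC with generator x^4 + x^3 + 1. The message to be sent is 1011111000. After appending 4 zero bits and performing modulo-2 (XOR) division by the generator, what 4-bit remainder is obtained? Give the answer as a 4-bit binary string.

1101

Append 4 zeros: 10111110000000. Divide by 11001 (XOR where the leading bit is 1):
  pos 0: 10111 XOR 11001 = 01110
  pos 1: 11101 XOR 11001 = 00100
  pos 3: 10010 XOR 11001 = 01011
  pos 4: 10110 XOR 11001 = 01111
  pos 5: 11110 XOR 11001 = 00111
  pos 7: 11100 XOR 11001 = 00101
  pos 9: 10100 XOR 11001 = 01101
Remainder (last 4 bits) = 1101. This is the CRC / FCS.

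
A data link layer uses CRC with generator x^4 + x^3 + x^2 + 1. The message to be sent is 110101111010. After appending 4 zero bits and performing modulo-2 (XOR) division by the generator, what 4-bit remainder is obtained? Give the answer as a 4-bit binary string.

1100

Append 4 zeros: 1101011110100000. Divide by 11101 (XOR where the leading bit is 1):
  pos 0: 11010 XOR 11101 = 00111
  pos 2: 11111 XOR 11101 = 00010
  pos 5: 10110 XOR 11101 = 01011
  pos 6: 10111 XOR 11101 = 01010
  pos 7: 10100 XOR 11101 = 01001
  pos 8: 10010 XOR 11101 = 01111
  pos 9: 11110 XOR 11101 = 00011
Remainder (last 4 bits) = 1100. This is the CRC / FCS.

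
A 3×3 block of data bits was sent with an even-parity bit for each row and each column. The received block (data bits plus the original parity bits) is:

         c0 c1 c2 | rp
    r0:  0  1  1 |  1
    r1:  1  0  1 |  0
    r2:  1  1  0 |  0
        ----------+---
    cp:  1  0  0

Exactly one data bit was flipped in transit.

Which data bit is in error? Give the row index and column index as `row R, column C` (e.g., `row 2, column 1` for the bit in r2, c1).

row 0, column 0

Recompute each row's even parity and compare to rp:
  r0: data parity 0, sent rp 1 → mismatch
  r1: data parity 0, sent rp 0 → ok
  r2: data parity 0, sent rp 0 → ok
Recompute each column's even parity and compare to cp:
  c0: data parity 0, sent cp 1 → mismatch
  c1: data parity 0, sent cp 0 → ok
  c2: data parity 0, sent cp 0 → ok
Exactly one row (r0) and one column (c0) fail → the flipped bit is at their intersection.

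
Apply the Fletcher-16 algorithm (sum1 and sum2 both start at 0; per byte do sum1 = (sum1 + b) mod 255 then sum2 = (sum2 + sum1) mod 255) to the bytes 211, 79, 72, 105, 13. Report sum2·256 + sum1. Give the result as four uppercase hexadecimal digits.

Running sums (mod 255):
  after byte 0 (211): sum1=211, sum2=211
  after byte 1 (79): sum1=35, sum2=246
  after byte 2 (72): sum1=107, sum2=98
  after byte 3 (105): sum1=212, sum2=55
  after byte 4 (13): sum1=225, sum2=25
Checksum = sum2·256 + sum1 = 25·256 + 225 = 6625 = 0x19E1.

19E1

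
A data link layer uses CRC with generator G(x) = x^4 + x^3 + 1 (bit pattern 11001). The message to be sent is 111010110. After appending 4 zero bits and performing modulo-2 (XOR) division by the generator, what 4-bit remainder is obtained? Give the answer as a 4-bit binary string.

1110

Append 4 zeros: 1110101100000. Divide by 11001 (XOR where the leading bit is 1):
  pos 0: 11101 XOR 11001 = 00100
  pos 2: 10001 XOR 11001 = 01000
  pos 3: 10001 XOR 11001 = 01000
  pos 4: 10000 XOR 11001 = 01001
  pos 5: 10010 XOR 11001 = 01011
  pos 6: 10110 XOR 11001 = 01111
  pos 7: 11110 XOR 11001 = 00111
Remainder (last 4 bits) = 1110. This is the CRC / FCS.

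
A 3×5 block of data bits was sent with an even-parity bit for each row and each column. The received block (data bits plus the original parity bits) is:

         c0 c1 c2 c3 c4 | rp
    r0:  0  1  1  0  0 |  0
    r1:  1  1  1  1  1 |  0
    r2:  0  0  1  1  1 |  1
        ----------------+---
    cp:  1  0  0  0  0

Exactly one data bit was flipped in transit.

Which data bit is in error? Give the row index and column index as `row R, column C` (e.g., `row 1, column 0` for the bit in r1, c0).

row 1, column 2

Recompute each row's even parity and compare to rp:
  r0: data parity 0, sent rp 0 → ok
  r1: data parity 1, sent rp 0 → mismatch
  r2: data parity 1, sent rp 1 → ok
Recompute each column's even parity and compare to cp:
  c0: data parity 1, sent cp 1 → ok
  c1: data parity 0, sent cp 0 → ok
  c2: data parity 1, sent cp 0 → mismatch
  c3: data parity 0, sent cp 0 → ok
  c4: data parity 0, sent cp 0 → ok
Exactly one row (r1) and one column (c2) fail → the flipped bit is at their intersection.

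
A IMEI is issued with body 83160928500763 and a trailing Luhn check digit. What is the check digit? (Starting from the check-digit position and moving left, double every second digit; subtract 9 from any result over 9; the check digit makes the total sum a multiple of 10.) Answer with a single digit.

Partial digits right→left: 3 6 7 0 0 5 8 2 9 0 6 1 3 8
Double every second digit counting from the check-digit position (so the 1st, 3rd, 5th, ... of the partial from the right).
  doubled (with −9 where >9): 6 5 0 7 9 3 6 → sum 36
  kept as-is: 6 0 5 2 0 1 8 → sum 22
Total = 36 + 22 = 58.
Check digit = (10 − (58 mod 10)) mod 10 = 2.

2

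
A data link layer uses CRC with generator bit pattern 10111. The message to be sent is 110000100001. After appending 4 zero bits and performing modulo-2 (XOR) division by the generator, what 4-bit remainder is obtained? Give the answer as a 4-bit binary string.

Append 4 zeros: 1100001000010000. Divide by 10111 (XOR where the leading bit is 1):
  pos 0: 11000 XOR 10111 = 01111
  pos 1: 11110 XOR 10111 = 01001
  pos 2: 10011 XOR 10111 = 00100
  pos 4: 10000 XOR 10111 = 00111
  pos 6: 11100 XOR 10111 = 01011
  pos 7: 10111 XOR 10111 = 00000
Remainder (last 4 bits) = 0000. This is the CRC / FCS.

0000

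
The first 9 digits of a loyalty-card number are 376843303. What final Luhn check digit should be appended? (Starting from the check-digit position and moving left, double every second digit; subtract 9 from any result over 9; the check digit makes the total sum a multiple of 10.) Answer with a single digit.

3

Partial digits right→left: 3 0 3 3 4 8 6 7 3
Double every second digit counting from the check-digit position (so the 1st, 3rd, 5th, ... of the partial from the right).
  doubled (with −9 where >9): 6 6 8 3 6 → sum 29
  kept as-is: 0 3 8 7 → sum 18
Total = 29 + 18 = 47.
Check digit = (10 − (47 mod 10)) mod 10 = 3.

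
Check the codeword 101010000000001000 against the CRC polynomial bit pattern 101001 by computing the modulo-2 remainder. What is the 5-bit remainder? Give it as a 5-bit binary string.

00011

Modulo-2 division of 101010000000001000 by 101001:
  pos 0: 101010 XOR 101001 = 000011
  pos 4: 110000 XOR 101001 = 011001
  pos 5: 110010 XOR 101001 = 011011
  pos 6: 110110 XOR 101001 = 011111
  pos 7: 111110 XOR 101001 = 010111
  pos 8: 101110 XOR 101001 = 000111
  pos 11: 111100 XOR 101001 = 010101
  pos 12: 101010 XOR 101001 = 000011
Remainder = 00011 (nonzero — an error is detected).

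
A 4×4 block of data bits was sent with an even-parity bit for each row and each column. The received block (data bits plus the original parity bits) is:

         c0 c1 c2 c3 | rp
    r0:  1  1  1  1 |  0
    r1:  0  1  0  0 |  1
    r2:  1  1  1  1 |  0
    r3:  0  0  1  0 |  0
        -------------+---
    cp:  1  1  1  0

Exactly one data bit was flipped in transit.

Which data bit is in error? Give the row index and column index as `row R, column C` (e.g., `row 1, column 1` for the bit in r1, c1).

row 3, column 0

Recompute each row's even parity and compare to rp:
  r0: data parity 0, sent rp 0 → ok
  r1: data parity 1, sent rp 1 → ok
  r2: data parity 0, sent rp 0 → ok
  r3: data parity 1, sent rp 0 → mismatch
Recompute each column's even parity and compare to cp:
  c0: data parity 0, sent cp 1 → mismatch
  c1: data parity 1, sent cp 1 → ok
  c2: data parity 1, sent cp 1 → ok
  c3: data parity 0, sent cp 0 → ok
Exactly one row (r3) and one column (c0) fail → the flipped bit is at their intersection.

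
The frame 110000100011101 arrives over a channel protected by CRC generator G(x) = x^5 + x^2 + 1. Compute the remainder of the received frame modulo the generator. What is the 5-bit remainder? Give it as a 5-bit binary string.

Modulo-2 division of 110000100011101 by 100101:
  pos 0: 110000 XOR 100101 = 010101
  pos 1: 101011 XOR 100101 = 001110
  pos 3: 111000 XOR 100101 = 011101
  pos 4: 111010 XOR 100101 = 011111
  pos 5: 111111 XOR 100101 = 011010
  pos 6: 110101 XOR 100101 = 010000
  pos 7: 100001 XOR 100101 = 000100
Remainder = 10001 (nonzero — an error is detected).

10001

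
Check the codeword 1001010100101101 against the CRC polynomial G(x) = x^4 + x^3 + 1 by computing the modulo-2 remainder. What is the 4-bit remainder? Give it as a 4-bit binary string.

0000

Modulo-2 division of 1001010100101101 by 11001:
  pos 0: 10010 XOR 11001 = 01011
  pos 1: 10111 XOR 11001 = 01110
  pos 2: 11100 XOR 11001 = 00101
  pos 4: 10110 XOR 11001 = 01111
  pos 5: 11110 XOR 11001 = 00111
  pos 7: 11110 XOR 11001 = 00111
  pos 9: 11111 XOR 11001 = 00110
  pos 11: 11001 XOR 11001 = 00000
Remainder = 0000 (zero — the frame passes the CRC check).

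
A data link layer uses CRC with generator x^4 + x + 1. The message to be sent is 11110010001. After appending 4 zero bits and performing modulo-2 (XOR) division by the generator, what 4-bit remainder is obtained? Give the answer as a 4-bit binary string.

Append 4 zeros: 111100100010000. Divide by 10011 (XOR where the leading bit is 1):
  pos 0: 11110 XOR 10011 = 01101
  pos 1: 11010 XOR 10011 = 01001
  pos 2: 10011 XOR 10011 = 00000
  pos 10: 10000 XOR 10011 = 00011
Remainder (last 4 bits) = 0011. This is the CRC / FCS.

0011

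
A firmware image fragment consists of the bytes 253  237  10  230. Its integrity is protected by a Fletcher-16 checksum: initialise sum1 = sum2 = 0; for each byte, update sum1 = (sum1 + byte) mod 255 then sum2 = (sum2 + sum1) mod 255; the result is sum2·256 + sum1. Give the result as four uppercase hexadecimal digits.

BCDC

Running sums (mod 255):
  after byte 0 (253): sum1=253, sum2=253
  after byte 1 (237): sum1=235, sum2=233
  after byte 2 (10): sum1=245, sum2=223
  after byte 3 (230): sum1=220, sum2=188
Checksum = sum2·256 + sum1 = 188·256 + 220 = 48348 = 0xBCDC.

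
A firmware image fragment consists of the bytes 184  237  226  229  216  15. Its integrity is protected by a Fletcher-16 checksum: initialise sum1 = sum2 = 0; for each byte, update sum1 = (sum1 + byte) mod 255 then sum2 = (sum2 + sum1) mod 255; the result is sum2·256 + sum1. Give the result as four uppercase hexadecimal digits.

F757

Running sums (mod 255):
  after byte 0 (184): sum1=184, sum2=184
  after byte 1 (237): sum1=166, sum2=95
  after byte 2 (226): sum1=137, sum2=232
  after byte 3 (229): sum1=111, sum2=88
  after byte 4 (216): sum1=72, sum2=160
  after byte 5 (15): sum1=87, sum2=247
Checksum = sum2·256 + sum1 = 247·256 + 87 = 63319 = 0xF757.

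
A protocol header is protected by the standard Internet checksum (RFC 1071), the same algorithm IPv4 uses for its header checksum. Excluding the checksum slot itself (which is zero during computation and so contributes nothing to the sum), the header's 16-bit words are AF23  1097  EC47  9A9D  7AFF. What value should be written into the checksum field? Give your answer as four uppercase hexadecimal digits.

One's-complement addition (fold any carry out of bit 15 back into bit 0):
  0xAF23 + 0x1097 = 0x0BFBA
  0xBFBA + 0xEC47 = 0x1AC01 → wrap carry → 0xAC02
  0xAC02 + 0x9A9D = 0x1469F → wrap carry → 0x46A0
  0x46A0 + 0x7AFF = 0x0C19F
One's-complement sum = 0xC19F.
Checksum = ~0xC19F & 0xFFFF = 0x3E60.

3E60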